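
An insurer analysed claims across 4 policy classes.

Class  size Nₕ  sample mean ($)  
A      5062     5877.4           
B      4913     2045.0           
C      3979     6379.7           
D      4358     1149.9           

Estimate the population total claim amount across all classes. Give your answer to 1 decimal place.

Population total = Σ Nₕ·x̄ₕ (each stratum's size times its mean).
5062·5877.4 + 4913·2045.0 + 3979·6379.7 + 4358·1149.9 = 29751398.8 + 10047085 + 25384826.3 + 5011264.2 = 70194574.3.

70194574.3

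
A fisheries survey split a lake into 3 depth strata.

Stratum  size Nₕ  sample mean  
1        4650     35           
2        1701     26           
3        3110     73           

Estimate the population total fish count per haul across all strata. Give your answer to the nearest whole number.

434006

Population total = Σ Nₕ·x̄ₕ (each stratum's size times its mean).
4650·35 + 1701·26 + 3110·73 = 162750 + 44226 + 227030 = 434006.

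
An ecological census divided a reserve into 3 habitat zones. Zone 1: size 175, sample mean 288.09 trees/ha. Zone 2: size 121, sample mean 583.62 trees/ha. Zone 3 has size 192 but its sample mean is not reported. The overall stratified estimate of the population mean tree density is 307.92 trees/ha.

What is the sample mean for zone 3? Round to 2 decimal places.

152.25

Σ Nₕx̄ₕ = N·μ, so 192·x̄_3 = 488·307.92 − (175·288.09 + 121·583.62).
= 150264.96 − 121033.77 = 29231.19.
x̄_3 = 29231.19 / 192 = 152.2458... → 152.25.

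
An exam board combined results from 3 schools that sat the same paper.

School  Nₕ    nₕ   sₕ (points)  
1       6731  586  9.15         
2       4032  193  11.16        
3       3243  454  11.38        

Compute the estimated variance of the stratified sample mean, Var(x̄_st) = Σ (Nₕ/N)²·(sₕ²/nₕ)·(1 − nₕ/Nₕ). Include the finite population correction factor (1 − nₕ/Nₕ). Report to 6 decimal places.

0.094196

N = 14006; Wₕ = Nₕ/N.
school 1: (6731/14006)²·9.15²/586·(1 − 586/6731) = 0.030124358
school 2: (4032/14006)²·11.16²/193·(1 − 193/4032) = 0.050919188
school 3: (3243/14006)²·11.38²/454·(1 − 454/3243) = 0.013152124
Sum = 0.094195671 → 0.094196.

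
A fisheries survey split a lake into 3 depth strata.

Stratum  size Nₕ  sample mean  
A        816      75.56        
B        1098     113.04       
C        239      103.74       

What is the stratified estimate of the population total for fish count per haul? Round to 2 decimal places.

A: 816·75.56 = 61656.96
B: 1098·113.04 = 124117.92
C: 239·103.74 = 24793.86
τ̂ = Σ Nₕx̄ₕ = 210568.74.

210568.74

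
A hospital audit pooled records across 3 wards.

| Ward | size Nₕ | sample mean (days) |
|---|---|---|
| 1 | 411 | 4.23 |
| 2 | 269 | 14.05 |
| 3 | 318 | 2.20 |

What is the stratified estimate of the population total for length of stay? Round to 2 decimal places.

6217.58

Estimate total by summing Nₕ·x̄ₕ over strata.
411·4.23 + 269·14.05 + 318·2.20 = 1738.53 + 3779.45 + 699.6 = 6217.58.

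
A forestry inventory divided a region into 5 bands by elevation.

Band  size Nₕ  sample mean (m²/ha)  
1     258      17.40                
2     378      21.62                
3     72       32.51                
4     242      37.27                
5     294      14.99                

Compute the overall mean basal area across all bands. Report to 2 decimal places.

22.85

N = 1244; weights Wₕ = Nₕ/N = (0.2074, 0.3039, 0.0579, 0.1945, 0.2363).
x̄_st = Σ Wₕ·x̄ₕ = 0.2074·17.40 + 0.3039·21.62 + 0.0579·32.51 + 0.1945·37.27 + 0.2363·14.99 ≈ 22.8526...
→ 22.85.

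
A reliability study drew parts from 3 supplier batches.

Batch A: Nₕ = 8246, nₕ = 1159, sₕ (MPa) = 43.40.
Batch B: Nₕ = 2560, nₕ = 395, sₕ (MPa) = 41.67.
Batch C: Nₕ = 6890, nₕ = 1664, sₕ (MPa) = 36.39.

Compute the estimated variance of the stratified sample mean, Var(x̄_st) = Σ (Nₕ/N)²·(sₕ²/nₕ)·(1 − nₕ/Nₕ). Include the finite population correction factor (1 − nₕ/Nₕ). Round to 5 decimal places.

0.47259

N = 17696. Term for each stratum: Wₕ²sₕ²/nₕ·(1−nₕ/Nₕ).
Var(x̄_st) = 0.30328544 + 0.07780322 + 0.09150592 = 0.47259458 → 0.47259.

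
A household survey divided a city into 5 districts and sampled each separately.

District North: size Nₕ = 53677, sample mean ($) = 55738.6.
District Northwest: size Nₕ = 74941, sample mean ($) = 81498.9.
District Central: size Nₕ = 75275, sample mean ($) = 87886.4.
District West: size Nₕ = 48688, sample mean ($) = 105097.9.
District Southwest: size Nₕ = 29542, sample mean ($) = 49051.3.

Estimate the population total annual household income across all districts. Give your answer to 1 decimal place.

22281218716.9

North: 53677·55738.6 = 2991880832.2
Northwest: 74941·81498.9 = 6107609064.9
Central: 75275·87886.4 = 6615648760
West: 48688·105097.9 = 5117006555.2
Southwest: 29542·49051.3 = 1449073504.6
τ̂ = Σ Nₕx̄ₕ = 22281218716.9.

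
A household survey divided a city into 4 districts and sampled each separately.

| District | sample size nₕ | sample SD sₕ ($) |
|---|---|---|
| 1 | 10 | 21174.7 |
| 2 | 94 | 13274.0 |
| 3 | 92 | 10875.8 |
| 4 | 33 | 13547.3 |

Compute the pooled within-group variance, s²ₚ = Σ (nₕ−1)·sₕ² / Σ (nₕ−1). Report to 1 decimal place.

164704531.0

1: (10−1)·21174.7² = 9·448367920.09 = 4035311280.81
2: (94−1)·13274.0² = 93·176199076 = 16386514068
3: (92−1)·10875.8² = 91·118283025.64 = 10763755333.24
4: (33−1)·13547.3² = 32·183529337.29 = 5872938793.28
Numerator = 37058519475.33; denominator = Σ(nₕ−1) = 225.
s²ₚ = 37058519475.33/225 = 164704531.001... → 164704531.0.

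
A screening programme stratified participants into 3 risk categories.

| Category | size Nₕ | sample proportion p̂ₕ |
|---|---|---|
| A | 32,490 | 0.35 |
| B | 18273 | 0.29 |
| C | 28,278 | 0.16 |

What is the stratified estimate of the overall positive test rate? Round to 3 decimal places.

0.268

N = 32490 + 18273 + 28278 = 79041.
Overall proportion = Σ (Nₕ/N)·p̂ₕ.
Σ Nₕp̂ₕ = 11371.5 + 5299.17 + 4524.48 = 21195.15.
21195.15 / 79041 = 0.26815... → 0.268.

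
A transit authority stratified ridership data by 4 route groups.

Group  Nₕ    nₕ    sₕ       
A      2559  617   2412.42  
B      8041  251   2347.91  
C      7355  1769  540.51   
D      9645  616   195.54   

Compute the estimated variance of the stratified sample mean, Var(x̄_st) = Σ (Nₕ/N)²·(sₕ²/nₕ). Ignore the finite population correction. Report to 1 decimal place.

1964.6

N = 27600. Term for each stratum: Wₕ²sₕ²/nₕ.
Var(x̄_st) = 81.0855 + 1864.1941 + 11.7281 + 7.5801 = 1964.5878 → 1964.6.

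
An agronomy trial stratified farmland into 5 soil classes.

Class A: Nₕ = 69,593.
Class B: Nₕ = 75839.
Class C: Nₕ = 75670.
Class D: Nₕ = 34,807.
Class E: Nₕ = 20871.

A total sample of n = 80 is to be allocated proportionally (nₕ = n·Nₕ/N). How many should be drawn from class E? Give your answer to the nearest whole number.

6

Share of class E = 20871/276780 = 0.07541.
Allocate 80 × 0.07541 = 6.033... → 6.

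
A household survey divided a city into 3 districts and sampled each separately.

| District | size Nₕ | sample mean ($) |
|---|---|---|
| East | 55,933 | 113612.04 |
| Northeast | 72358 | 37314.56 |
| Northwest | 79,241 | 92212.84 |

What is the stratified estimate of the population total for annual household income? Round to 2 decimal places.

16361706820.24

Population total = Σ Nₕ·x̄ₕ (each stratum's size times its mean).
55933·113612.04 + 72358·37314.56 + 79241·92212.84 = 6354662233.32 + 2700006932.48 + 7307037654.44 = 16361706820.24.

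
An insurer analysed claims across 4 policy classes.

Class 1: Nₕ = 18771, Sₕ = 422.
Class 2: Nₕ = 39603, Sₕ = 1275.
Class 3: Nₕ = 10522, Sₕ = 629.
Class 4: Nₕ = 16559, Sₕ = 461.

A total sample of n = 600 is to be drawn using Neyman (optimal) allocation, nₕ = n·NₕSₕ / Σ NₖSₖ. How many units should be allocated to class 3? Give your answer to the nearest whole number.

55

1: NₕSₕ = 18771·422 = 7921362
2: NₕSₕ = 39603·1275 = 50493825
3: NₕSₕ = 10522·629 = 6618338
4: NₕSₕ = 16559·461 = 7633699
Σ NₕSₕ = 72667224.
n_3 = 600·6618338/72667224 = 54.646... → 55.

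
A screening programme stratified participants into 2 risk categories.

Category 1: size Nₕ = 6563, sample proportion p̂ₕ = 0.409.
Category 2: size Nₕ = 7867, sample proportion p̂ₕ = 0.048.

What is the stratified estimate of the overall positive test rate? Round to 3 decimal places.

Wₕ = Nₕ/N with N = 14430: 0.4548, 0.5452.
p̂_st = 0.4548·0.409 + 0.5452·0.048 ≈ 0.21219... → 0.212.

0.212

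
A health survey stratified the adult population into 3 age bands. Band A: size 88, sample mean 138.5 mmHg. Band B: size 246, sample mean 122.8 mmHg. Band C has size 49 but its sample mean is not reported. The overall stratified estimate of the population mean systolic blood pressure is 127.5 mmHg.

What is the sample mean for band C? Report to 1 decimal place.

131.3

N = 88 + 246 + 49 = 383.
Overall total = μ·N = 127.5·383 = 48832.5.
Subtract the known strata: 88·138.5 + 246·122.8 = 42396.8.
Remaining total for band C: 48832.5 − 42396.8 = 6435.7.
Divide by its size: 6435.7 / 49 = 131.341... → 131.3.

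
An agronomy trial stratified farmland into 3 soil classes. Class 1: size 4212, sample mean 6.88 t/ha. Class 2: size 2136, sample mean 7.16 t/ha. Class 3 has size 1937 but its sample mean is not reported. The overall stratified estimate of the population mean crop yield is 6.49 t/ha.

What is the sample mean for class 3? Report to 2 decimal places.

4.90

N = 4212 + 2136 + 1937 = 8285.
Overall total = μ·N = 6.49·8285 = 53769.65.
Subtract the known strata: 4212·6.88 + 2136·7.16 = 44272.32.
Remaining total for class 3: 53769.65 − 44272.32 = 9497.33.
Divide by its size: 9497.33 / 1937 = 4.9031... → 4.90.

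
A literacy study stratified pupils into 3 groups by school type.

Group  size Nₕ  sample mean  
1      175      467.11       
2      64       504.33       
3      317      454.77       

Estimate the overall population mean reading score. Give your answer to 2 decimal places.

464.36

x̄_st = (Σ Nₕx̄ₕ) / (Σ Nₕ) = (175·467.11 + 64·504.33 + 317·454.77) / 556
= 258183.46 / 556 = 464.3587... → 464.36.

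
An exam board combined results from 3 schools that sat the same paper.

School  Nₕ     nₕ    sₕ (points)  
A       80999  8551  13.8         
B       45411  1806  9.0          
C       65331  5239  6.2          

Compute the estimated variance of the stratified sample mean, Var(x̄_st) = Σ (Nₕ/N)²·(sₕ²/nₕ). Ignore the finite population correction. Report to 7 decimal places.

N = 191741; Wₕ = Nₕ/N.
school A: (80999/191741)²·13.8²/8551 = 0.0039743911
school B: (45411/191741)²·9.0²/1806 = 0.0025157034
school C: (65331/191741)²·6.2²/5239 = 0.0008518117
Sum = 0.0073419062 → 0.0073419.

0.0073419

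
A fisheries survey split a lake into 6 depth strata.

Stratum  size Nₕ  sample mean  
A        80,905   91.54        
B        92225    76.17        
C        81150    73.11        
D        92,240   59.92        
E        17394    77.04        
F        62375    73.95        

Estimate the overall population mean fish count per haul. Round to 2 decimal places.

x̄_st = (Σ Nₕx̄ₕ) / (Σ Nₕ) = (80905·91.54 + 92225·76.17 + 81150·73.11 + 92240·59.92 + 17394·77.04 + 62375·73.95) / 426289
= 31843384.26 / 426289 = 74.6991... → 74.70.

74.70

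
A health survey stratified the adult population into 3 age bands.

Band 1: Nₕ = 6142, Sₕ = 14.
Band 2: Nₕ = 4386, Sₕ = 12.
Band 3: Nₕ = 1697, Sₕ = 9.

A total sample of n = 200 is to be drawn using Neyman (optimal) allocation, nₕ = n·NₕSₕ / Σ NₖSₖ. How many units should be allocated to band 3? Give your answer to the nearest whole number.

20

1: NₕSₕ = 6142·14 = 85988
2: NₕSₕ = 4386·12 = 52632
3: NₕSₕ = 1697·9 = 15273
Σ NₕSₕ = 153893.
n_3 = 200·15273/153893 = 19.849... → 20.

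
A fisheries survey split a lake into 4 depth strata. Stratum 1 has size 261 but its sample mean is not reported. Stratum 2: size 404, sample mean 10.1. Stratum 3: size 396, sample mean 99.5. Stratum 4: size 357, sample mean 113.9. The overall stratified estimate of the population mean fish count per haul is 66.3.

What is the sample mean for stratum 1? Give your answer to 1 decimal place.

N = 261 + 404 + 396 + 357 = 1418.
Overall total = μ·N = 66.3·1418 = 94013.4.
Subtract the known strata: 404·10.1 + 396·99.5 + 357·113.9 = 84144.7.
Remaining total for stratum 1: 94013.4 − 84144.7 = 9868.7.
Divide by its size: 9868.7 / 261 = 37.811... → 37.8.

37.8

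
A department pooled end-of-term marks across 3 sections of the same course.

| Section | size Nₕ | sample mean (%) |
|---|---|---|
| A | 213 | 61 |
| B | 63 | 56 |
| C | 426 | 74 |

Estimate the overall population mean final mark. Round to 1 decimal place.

68.4

N = 213 + 63 + 426 = 702.
Overall mean = Σ (Nₕ/N)·x̄ₕ — weight by population share, not a simple average.
Σ Nₕx̄ₕ = 213·61 + 63·56 + 426·74 = 12993 + 3528 + 31524 = 48045.
Divide by N: 48045 / 702 = 68.440... → 68.4.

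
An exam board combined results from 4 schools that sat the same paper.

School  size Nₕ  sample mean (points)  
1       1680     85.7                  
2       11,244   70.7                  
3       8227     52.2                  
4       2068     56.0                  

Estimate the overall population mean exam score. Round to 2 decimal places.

N = 1680 + 11244 + 8227 + 2068 = 23219.
The stratified mean weights each stratum mean by its population share Nₕ/N.
Σ Nₕx̄ₕ = 1680·85.7 + 11244·70.7 + 8227·52.2 + 2068·56.0 = 143976 + 794950.8 + 429449.4 + 115808 = 1484184.2.
Divide by N: 1484184.2 / 23219 = 63.9211... → 63.92.

63.92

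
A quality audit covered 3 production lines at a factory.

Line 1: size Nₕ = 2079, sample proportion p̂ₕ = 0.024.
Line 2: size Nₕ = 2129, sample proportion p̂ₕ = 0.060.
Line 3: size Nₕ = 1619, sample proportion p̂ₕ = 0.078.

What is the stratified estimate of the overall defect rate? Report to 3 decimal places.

0.052

N = 2079 + 2129 + 1619 = 5827.
Overall proportion = Σ (Nₕ/N)·p̂ₕ.
Σ Nₕp̂ₕ = 49.896 + 127.74 + 126.282 = 303.918.
303.918 / 5827 = 0.05216... → 0.052.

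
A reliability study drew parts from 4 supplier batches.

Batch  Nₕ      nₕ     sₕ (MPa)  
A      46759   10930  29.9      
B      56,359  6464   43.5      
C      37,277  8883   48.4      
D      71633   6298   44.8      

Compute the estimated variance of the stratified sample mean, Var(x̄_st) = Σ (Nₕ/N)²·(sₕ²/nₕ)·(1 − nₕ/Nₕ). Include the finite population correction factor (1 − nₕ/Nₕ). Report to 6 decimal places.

0.060744

N = 212028. Term for each stratum: Wₕ²sₕ²/nₕ·(1−nₕ/Nₕ).
Var(x̄_st) = 0.003048145 + 0.018310957 + 0.006208864 + 0.033176149 = 0.060744115 → 0.060744.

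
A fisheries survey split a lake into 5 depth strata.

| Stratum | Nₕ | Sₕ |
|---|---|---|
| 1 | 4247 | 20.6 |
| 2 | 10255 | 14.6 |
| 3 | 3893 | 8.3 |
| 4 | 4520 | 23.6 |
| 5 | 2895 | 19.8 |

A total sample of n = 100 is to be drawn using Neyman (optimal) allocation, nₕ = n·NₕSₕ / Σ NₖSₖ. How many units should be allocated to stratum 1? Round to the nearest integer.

1: NₕSₕ = 4247·20.6 = 87488.2
2: NₕSₕ = 10255·14.6 = 149723
3: NₕSₕ = 3893·8.3 = 32311.9
4: NₕSₕ = 4520·23.6 = 106672
5: NₕSₕ = 2895·19.8 = 57321
Σ NₕSₕ = 433516.1.
n_1 = 100·87488.2/433516.1 = 20.181... → 20.

20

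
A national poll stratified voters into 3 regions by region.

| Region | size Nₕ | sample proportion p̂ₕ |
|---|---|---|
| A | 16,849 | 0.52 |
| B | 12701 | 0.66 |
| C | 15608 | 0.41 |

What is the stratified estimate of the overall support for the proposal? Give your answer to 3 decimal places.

0.521

Wₕ = Nₕ/N with N = 45158: 0.3731, 0.2813, 0.3456.
p̂_st = 0.3731·0.52 + 0.2813·0.66 + 0.3456·0.41 ≈ 0.52136... → 0.521.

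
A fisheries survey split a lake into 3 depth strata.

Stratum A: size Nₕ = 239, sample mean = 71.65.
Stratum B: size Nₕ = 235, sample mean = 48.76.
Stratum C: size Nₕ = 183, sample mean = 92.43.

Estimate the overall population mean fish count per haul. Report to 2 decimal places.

x̄_st = (Σ Nₕx̄ₕ) / (Σ Nₕ) = (239·71.65 + 235·48.76 + 183·92.43) / 657
= 45497.64 / 657 = 69.2506... → 69.25.

69.25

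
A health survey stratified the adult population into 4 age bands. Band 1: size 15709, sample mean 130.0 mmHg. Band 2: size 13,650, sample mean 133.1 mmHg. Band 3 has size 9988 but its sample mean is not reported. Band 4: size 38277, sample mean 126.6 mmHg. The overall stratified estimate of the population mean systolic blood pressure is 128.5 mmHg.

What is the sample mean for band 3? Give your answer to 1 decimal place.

127.1

N = 15709 + 13650 + 9988 + 38277 = 77624.
Overall total = μ·N = 128.5·77624 = 9974684.
Subtract the known strata: 15709·130.0 + 13650·133.1 + 38277·126.6 = 8704853.2.
Remaining total for band 3: 9974684 − 8704853.2 = 1269830.8.
Divide by its size: 1269830.8 / 9988 = 127.136... → 127.1.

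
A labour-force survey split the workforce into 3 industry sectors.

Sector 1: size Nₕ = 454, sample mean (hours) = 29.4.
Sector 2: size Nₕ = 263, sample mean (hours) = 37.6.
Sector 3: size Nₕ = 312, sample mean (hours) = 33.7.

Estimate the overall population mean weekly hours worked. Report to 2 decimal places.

32.80

N = 454 + 263 + 312 = 1029.
Weight each subgroup mean by Nₕ/N and sum.
Σ Nₕx̄ₕ = 454·29.4 + 263·37.6 + 312·33.7 = 13347.6 + 9888.8 + 10514.4 = 33750.8.
Divide by N: 33750.8 / 1029 = 32.7996... → 32.80.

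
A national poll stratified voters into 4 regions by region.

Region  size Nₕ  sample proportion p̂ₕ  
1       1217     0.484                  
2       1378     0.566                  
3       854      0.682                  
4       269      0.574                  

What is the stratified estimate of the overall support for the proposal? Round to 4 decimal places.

Wₕ = Nₕ/N with N = 3718: 0.3273, 0.3706, 0.2297, 0.0724.
p̂_st = 0.3273·0.484 + 0.3706·0.566 + 0.2297·0.682 + 0.0724·0.574 ≈ 0.566382... → 0.5664.

0.5664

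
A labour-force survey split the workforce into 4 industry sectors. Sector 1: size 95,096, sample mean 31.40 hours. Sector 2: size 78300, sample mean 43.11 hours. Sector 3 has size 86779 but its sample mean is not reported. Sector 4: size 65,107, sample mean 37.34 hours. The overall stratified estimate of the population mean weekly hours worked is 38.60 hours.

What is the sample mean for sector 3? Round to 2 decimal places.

43.37

N = 95096 + 78300 + 86779 + 65107 = 325282.
Overall total = μ·N = 38.60·325282 = 12555885.2.
Subtract the known strata: 95096·31.40 + 78300·43.11 + 65107·37.34 = 8792622.78.
Remaining total for sector 3: 12555885.2 − 8792622.78 = 3763262.42.
Divide by its size: 3763262.42 / 86779 = 43.3660... → 43.37.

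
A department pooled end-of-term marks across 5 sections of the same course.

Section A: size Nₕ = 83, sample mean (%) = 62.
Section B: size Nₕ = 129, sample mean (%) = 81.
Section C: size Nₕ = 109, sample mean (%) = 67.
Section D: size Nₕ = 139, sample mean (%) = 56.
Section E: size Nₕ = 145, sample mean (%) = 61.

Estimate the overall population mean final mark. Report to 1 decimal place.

65.3

N = 83 + 129 + 109 + 139 + 145 = 605.
The stratified mean weights each stratum mean by its population share Nₕ/N.
Σ Nₕx̄ₕ = 83·62 + 129·81 + 109·67 + 139·56 + 145·61 = 5146 + 10449 + 7303 + 7784 + 8845 = 39527.
Divide by N: 39527 / 605 = 65.334... → 65.3.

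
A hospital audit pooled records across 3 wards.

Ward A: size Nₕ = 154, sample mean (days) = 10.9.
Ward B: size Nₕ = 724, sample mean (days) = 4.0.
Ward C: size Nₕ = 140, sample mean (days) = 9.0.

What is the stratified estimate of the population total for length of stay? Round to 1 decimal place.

5834.6

Population total = Σ Nₕ·x̄ₕ (each stratum's size times its mean).
154·10.9 + 724·4.0 + 140·9.0 = 1678.6 + 2896 + 1260 = 5834.6.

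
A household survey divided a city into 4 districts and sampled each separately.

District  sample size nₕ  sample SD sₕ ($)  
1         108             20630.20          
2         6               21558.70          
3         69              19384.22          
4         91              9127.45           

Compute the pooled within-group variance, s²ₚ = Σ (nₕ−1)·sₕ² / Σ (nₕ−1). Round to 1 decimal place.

1: (108−1)·20630.20² = 107·425605152.04 = 45539751268.28
2: (6−1)·21558.70² = 5·464777545.69 = 2323887728.45
3: (69−1)·19384.22² = 68·375747985.0084 = 25550862980.5712
4: (91−1)·9127.45² = 90·83310343.5025 = 7497930915.225
Numerator = 80912432892.5262; denominator = Σ(nₕ−1) = 270.
s²ₚ = 80912432892.5262/270 = 299675677.380... → 299675677.4.

299675677.4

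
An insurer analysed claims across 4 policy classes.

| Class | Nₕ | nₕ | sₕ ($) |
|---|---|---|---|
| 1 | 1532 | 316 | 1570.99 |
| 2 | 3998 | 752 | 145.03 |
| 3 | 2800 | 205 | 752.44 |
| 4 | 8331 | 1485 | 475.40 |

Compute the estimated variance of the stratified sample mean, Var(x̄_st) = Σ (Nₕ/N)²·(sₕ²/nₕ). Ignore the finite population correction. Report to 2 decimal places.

N = 16661. Term for each stratum: Wₕ²sₕ²/nₕ.
Var(x̄_st) = 66.03515 + 1.61058 + 78.00166 + 38.05257 = 183.69996 → 183.70.

183.70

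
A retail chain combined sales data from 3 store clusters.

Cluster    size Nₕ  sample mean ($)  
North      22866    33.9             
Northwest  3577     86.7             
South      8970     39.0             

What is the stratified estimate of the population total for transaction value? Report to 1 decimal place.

1435113.3

North: 22866·33.9 = 775157.4
Northwest: 3577·86.7 = 310125.9
South: 8970·39.0 = 349830
τ̂ = Σ Nₕx̄ₕ = 1435113.3.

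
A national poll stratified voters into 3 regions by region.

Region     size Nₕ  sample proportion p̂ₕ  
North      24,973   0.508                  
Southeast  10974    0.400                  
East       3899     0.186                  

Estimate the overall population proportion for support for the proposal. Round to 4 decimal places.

0.4467

Wₕ = Nₕ/N with N = 39846: 0.6267, 0.2754, 0.0979.
p̂_st = 0.6267·0.508 + 0.2754·0.400 + 0.0979·0.186 ≈ 0.446747... → 0.4467.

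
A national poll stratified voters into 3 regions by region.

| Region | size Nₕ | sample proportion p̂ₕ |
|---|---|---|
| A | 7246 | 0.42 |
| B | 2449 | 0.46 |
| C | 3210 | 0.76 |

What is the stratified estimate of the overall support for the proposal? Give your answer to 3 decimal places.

N = 7246 + 2449 + 3210 = 12905.
Overall proportion = Σ (Nₕ/N)·p̂ₕ.
Σ Nₕp̂ₕ = 3043.32 + 1126.54 + 2439.6 = 6609.46.
6609.46 / 12905 = 0.51216... → 0.512.

0.512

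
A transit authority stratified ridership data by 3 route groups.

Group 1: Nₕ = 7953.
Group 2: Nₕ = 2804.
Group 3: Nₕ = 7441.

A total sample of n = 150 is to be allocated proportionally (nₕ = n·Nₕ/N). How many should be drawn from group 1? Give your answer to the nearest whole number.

Share of group 1 = 7953/18198 = 0.43703.
Allocate 150 × 0.43703 = 65.554... → 66.

66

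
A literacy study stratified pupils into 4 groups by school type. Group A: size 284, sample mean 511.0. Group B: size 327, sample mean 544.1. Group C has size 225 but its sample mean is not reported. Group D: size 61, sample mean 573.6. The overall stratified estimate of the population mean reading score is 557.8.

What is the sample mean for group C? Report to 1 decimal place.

632.5

N = 284 + 327 + 225 + 61 = 897.
Overall total = μ·N = 557.8·897 = 500346.6.
Subtract the known strata: 284·511.0 + 327·544.1 + 61·573.6 = 358034.3.
Remaining total for group C: 500346.6 − 358034.3 = 142312.3.
Divide by its size: 142312.3 / 225 = 632.499... → 632.5.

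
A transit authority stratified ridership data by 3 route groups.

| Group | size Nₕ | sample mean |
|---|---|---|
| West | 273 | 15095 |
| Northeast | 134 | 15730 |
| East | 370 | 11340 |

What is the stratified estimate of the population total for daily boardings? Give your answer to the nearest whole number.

West: 273·15095 = 4120935
Northeast: 134·15730 = 2107820
East: 370·11340 = 4195800
τ̂ = Σ Nₕx̄ₕ = 10424555.

10424555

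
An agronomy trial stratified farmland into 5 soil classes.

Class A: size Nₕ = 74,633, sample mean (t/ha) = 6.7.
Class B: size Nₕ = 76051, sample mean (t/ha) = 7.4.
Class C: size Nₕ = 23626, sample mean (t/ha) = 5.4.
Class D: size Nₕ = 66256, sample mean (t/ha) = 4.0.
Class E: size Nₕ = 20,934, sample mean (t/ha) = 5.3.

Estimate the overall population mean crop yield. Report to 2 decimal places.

x̄_st = (Σ Nₕx̄ₕ) / (Σ Nₕ) = (74633·6.7 + 76051·7.4 + 23626·5.4 + 66256·4.0 + 20934·5.3) / 261500
= 1566373.1 / 261500 = 5.9900... → 5.99.

5.99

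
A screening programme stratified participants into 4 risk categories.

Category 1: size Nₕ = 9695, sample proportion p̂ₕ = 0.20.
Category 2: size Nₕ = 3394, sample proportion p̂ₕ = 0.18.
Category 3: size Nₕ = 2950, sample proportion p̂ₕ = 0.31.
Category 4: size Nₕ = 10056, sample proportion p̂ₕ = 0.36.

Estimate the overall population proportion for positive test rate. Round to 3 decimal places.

Wₕ = Nₕ/N with N = 26095: 0.3715, 0.1301, 0.1130, 0.3854.
p̂_st = 0.3715·0.20 + 0.1301·0.18 + 0.1130·0.31 + 0.3854·0.36 ≈ 0.27149... → 0.271.

0.271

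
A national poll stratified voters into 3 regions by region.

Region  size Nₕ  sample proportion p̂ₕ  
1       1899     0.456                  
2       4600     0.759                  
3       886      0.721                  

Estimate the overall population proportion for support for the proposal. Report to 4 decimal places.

0.6765

N = 1899 + 4600 + 886 = 7385.
Overall proportion = Σ (Nₕ/N)·p̂ₕ.
Σ Nₕp̂ₕ = 865.944 + 3491.4 + 638.806 = 4996.15.
4996.15 / 7385 = 0.676527... → 0.6765.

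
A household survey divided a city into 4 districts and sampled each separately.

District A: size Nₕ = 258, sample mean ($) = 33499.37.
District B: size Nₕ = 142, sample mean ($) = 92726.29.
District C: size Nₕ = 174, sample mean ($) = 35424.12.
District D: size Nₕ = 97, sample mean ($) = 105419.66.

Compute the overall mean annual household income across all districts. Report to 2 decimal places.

56929.17

N = 258 + 142 + 174 + 97 = 671.
The stratified mean weights each stratum mean by its population share Nₕ/N.
Σ Nₕx̄ₕ = 258·33499.37 + 142·92726.29 + 174·35424.12 + 97·105419.66 = 8642837.46 + 13167133.18 + 6163796.88 + 10225707.02 = 38199474.54.
Divide by N: 38199474.54 / 671 = 56929.1722... → 56929.17.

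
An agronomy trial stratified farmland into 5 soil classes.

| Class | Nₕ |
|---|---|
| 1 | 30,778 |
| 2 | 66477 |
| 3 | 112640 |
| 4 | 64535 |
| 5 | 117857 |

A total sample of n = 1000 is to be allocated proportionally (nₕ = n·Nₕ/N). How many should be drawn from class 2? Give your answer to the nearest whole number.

169

Share of class 2 = 66477/392287 = 0.16946.
Allocate 1000 × 0.16946 = 169.460... → 169.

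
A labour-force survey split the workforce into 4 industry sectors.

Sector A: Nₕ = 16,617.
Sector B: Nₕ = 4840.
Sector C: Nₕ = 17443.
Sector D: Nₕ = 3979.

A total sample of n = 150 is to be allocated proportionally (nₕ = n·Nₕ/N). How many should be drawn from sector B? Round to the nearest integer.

17

N = 16617 + 4840 + 17443 + 3979 = 42879.
n_B = 150·4840/42879 = 16.931... → 17.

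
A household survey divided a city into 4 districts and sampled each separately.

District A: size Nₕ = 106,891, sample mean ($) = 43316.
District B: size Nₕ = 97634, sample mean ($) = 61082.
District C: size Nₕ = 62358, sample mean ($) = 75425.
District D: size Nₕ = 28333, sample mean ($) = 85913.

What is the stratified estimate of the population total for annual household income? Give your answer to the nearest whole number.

17731295723

A: 106891·43316 = 4630090556
B: 97634·61082 = 5963679988
C: 62358·75425 = 4703352150
D: 28333·85913 = 2434173029
τ̂ = Σ Nₕx̄ₕ = 17731295723.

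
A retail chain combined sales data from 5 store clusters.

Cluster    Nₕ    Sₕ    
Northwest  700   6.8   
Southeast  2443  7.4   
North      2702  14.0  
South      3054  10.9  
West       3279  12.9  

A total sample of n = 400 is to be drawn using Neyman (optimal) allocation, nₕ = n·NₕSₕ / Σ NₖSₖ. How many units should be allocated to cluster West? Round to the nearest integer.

Σ NₕSₕ = 700·6.8 + 2443·7.4 + 2702·14.0 + 3054·10.9 + 3279·12.9 = 136253.9.
Share for West: 42299.1/136253.9 = 0.31044.
n_West = 400 × 0.31044 = 124.177... → 124.

124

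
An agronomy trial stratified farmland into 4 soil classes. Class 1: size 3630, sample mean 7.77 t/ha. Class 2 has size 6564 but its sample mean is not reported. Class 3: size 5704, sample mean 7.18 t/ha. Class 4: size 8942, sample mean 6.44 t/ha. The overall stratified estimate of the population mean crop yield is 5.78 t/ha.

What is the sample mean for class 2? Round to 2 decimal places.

N = 3630 + 6564 + 5704 + 8942 = 24840.
Overall total = μ·N = 5.78·24840 = 143575.2.
Subtract the known strata: 3630·7.77 + 5704·7.18 + 8942·6.44 = 126746.3.
Remaining total for class 2: 143575.2 − 126746.3 = 16828.9.
Divide by its size: 16828.9 / 6564 = 2.5638... → 2.56.

2.56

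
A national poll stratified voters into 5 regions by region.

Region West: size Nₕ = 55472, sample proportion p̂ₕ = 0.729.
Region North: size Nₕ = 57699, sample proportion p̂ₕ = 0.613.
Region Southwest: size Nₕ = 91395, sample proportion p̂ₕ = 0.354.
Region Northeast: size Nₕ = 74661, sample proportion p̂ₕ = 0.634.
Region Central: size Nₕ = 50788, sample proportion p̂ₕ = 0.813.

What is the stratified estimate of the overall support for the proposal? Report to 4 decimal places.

0.5963

Wₕ = Nₕ/N with N = 330015: 0.1681, 0.1748, 0.2769, 0.2262, 0.1539.
p̂_st = 0.1681·0.729 + 0.1748·0.613 + 0.2769·0.354 + 0.2262·0.634 + 0.1539·0.813 ≈ 0.596301... → 0.5963.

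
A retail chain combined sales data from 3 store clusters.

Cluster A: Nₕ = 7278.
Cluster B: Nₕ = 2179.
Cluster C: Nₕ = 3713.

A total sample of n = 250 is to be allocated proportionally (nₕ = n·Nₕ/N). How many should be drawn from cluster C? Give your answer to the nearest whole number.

70

Share of cluster C = 3713/13170 = 0.28193.
Allocate 250 × 0.28193 = 70.482... → 70.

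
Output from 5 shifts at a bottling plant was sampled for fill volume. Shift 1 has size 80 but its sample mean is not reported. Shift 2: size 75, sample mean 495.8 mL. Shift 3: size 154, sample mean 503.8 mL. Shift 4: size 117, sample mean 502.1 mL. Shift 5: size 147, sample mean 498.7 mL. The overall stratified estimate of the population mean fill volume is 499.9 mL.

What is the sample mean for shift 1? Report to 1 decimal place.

495.2

N = 80 + 75 + 154 + 117 + 147 = 573.
Overall total = μ·N = 499.9·573 = 286442.7.
Subtract the known strata: 75·495.8 + 154·503.8 + 117·502.1 + 147·498.7 = 246824.8.
Remaining total for shift 1: 286442.7 − 246824.8 = 39617.9.
Divide by its size: 39617.9 / 80 = 495.224... → 495.2.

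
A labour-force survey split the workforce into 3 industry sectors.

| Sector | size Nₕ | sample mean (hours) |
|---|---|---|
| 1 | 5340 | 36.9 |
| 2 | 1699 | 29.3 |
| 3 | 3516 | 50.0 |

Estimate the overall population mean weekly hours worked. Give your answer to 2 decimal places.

40.04

x̄_st = (Σ Nₕx̄ₕ) / (Σ Nₕ) = (5340·36.9 + 1699·29.3 + 3516·50.0) / 10555
= 422626.7 / 10555 = 40.0404... → 40.04.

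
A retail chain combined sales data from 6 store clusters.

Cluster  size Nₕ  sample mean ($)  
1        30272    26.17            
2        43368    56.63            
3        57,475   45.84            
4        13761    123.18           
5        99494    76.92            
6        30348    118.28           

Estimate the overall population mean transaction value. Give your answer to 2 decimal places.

N = 30272 + 43368 + 57475 + 13761 + 99494 + 30348 = 274718.
The stratified mean weights each stratum mean by its population share Nₕ/N.
Σ Nₕx̄ₕ = 30272·26.17 + 43368·56.63 + 57475·45.84 + 13761·123.18 + 99494·76.92 + 30348·118.28 = 792218.24 + 2455929.84 + 2634654 + 1695079.98 + 7653078.48 + 3589561.44 = 18820521.98.
Divide by N: 18820521.98 / 274718 = 68.5085... → 68.51.

68.51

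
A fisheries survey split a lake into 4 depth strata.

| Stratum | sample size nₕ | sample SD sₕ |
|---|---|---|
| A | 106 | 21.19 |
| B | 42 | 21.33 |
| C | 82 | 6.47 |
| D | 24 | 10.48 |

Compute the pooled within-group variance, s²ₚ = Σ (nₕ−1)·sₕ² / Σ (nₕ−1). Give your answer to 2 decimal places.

A: (106−1)·21.19² = 105·449.0161 = 47146.6905
B: (42−1)·21.33² = 41·454.9689 = 18653.7249
C: (82−1)·6.47² = 81·41.8609 = 3390.7329
D: (24−1)·10.48² = 23·109.8304 = 2526.0992
Numerator = 71717.2475; denominator = Σ(nₕ−1) = 250.
s²ₚ = 71717.2475/250 = 286.8690... → 286.87.

286.87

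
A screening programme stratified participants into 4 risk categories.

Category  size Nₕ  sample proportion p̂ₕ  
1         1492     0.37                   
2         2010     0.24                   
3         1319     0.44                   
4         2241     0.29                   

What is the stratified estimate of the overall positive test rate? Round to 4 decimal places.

N = 1492 + 2010 + 1319 + 2241 = 7062.
Overall proportion = Σ (Nₕ/N)·p̂ₕ.
Σ Nₕp̂ₕ = 552.04 + 482.4 + 580.36 + 649.89 = 2264.69.
2264.69 / 7062 = 0.320687... → 0.3207.

0.3207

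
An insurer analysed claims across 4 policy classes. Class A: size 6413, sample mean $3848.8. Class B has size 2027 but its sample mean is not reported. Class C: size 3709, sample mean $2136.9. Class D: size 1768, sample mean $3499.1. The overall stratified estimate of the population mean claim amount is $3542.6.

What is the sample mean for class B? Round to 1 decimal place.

5183.9

N = 6413 + 2027 + 3709 + 1768 = 13917.
Overall total = μ·N = 3542.6·13917 = 49302364.2.
Subtract the known strata: 6413·3848.8 + 3709·2136.9 + 1768·3499.1 = 38794525.3.
Remaining total for class B: 49302364.2 − 38794525.3 = 10507838.9.
Divide by its size: 10507838.9 / 2027 = 5183.936... → 5183.9.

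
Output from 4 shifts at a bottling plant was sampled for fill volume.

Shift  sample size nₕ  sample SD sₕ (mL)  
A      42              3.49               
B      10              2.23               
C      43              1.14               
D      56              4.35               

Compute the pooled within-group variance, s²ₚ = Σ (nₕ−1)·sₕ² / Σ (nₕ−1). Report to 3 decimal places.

11.153

Degrees of freedom: 41 + 9 + 42 + 55 = 147.
Σ(nₕ−1)sₕ² = 41·12.1801 + 9·4.9729 + 42·1.2996 + 55·18.9225 = 1639.4609.
s²ₚ = 1639.4609 / 147 = 11.15280... → 11.153.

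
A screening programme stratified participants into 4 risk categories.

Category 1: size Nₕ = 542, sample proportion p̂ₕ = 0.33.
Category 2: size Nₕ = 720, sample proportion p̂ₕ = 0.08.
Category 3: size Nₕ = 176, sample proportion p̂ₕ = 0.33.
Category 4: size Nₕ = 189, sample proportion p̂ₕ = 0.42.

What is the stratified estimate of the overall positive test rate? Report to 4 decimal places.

0.2298

Wₕ = Nₕ/N with N = 1627: 0.3331, 0.4425, 0.1082, 0.1162.
p̂_st = 0.3331·0.33 + 0.4425·0.08 + 0.1082·0.33 + 0.1162·0.42 ≈ 0.229822... → 0.2298.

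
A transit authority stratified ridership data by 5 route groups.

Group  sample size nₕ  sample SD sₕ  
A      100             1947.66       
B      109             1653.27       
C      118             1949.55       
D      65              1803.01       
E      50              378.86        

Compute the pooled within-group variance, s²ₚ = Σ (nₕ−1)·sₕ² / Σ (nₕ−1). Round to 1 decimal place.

3044658.2

A: (100−1)·1947.66² = 99·3793379.4756 = 375544568.0844
B: (109−1)·1653.27² = 108·2733301.6929 = 295196582.8332
C: (118−1)·1949.55² = 117·3800745.2025 = 444687188.6925
D: (65−1)·1803.01² = 64·3250845.0601 = 208054083.8464
E: (50−1)·378.86² = 49·143534.8996 = 7033210.0804
Numerator = 1330515633.5369; denominator = Σ(nₕ−1) = 437.
s²ₚ = 1330515633.5369/437 = 3044658.200... → 3044658.2.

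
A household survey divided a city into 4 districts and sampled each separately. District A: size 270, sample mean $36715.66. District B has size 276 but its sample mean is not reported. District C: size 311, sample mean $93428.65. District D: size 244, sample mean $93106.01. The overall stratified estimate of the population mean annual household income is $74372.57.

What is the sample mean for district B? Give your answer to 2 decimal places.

73176.79

N = 270 + 276 + 311 + 244 = 1101.
Overall total = μ·N = 74372.57·1101 = 81884199.57.
Subtract the known strata: 270·36715.66 + 311·93428.65 + 244·93106.01 = 61687404.79.
Remaining total for district B: 81884199.57 − 61687404.79 = 20196794.78.
Divide by its size: 20196794.78 / 276 = 73176.7927... → 73176.79.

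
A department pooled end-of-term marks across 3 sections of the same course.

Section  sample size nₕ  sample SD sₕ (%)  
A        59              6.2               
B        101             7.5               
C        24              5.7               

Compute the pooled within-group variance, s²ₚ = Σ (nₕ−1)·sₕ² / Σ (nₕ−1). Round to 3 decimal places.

47.524

Degrees of freedom: 58 + 100 + 23 = 181.
Σ(nₕ−1)sₕ² = 58·38.44 + 100·56.25 + 23·32.49 = 8601.79.
s²ₚ = 8601.79 / 181 = 47.52370... → 47.524.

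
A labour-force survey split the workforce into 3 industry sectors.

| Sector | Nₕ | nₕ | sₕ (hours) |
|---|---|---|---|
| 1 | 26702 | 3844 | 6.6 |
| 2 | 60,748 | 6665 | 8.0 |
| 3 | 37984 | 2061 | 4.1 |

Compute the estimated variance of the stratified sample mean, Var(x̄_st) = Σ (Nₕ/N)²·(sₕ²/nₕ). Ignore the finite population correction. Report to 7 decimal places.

0.0035137

N = 125434. Term for each stratum: Wₕ²sₕ²/nₕ.
Var(x̄_st) = 0.0005135249 + 0.0022522326 + 0.0007479293 = 0.0035136869 → 0.0035137.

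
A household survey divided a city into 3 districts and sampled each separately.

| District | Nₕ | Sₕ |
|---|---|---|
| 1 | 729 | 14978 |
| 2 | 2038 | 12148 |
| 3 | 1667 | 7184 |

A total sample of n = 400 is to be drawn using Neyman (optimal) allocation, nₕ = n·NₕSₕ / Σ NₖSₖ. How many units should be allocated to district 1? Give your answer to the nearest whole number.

Σ NₕSₕ = 729·14978 + 2038·12148 + 1667·7184 = 47652314.
Share for 1: 10918962/47652314 = 0.22914.
n_1 = 400 × 0.22914 = 91.655... → 92.

92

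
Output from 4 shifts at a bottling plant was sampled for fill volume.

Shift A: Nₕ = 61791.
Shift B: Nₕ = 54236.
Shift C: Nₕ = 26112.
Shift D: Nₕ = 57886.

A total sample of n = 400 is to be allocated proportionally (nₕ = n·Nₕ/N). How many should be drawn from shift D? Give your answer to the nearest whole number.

Share of shift D = 57886/200025 = 0.28939.
Allocate 400 × 0.28939 = 115.758... → 116.

116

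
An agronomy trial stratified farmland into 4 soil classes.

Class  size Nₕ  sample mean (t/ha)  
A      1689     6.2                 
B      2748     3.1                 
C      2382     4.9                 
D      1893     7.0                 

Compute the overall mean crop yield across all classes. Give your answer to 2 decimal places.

5.04

N = 8712; weights Wₕ = Nₕ/N = (0.1939, 0.3154, 0.2734, 0.2173).
x̄_st = Σ Wₕ·x̄ₕ = 0.1939·6.2 + 0.3154·3.1 + 0.2734·4.9 + 0.2173·7.0 ≈ 5.0406...
→ 5.04.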